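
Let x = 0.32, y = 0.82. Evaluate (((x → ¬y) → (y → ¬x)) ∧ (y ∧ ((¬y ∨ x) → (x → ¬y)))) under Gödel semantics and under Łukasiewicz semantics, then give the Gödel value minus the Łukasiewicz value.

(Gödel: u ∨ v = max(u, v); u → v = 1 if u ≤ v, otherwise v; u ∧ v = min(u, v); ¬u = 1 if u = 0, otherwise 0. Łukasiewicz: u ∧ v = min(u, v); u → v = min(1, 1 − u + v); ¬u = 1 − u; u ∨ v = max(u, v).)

Gödel evaluation:
  ¬y: Gödel ¬ of 0.82 = 0 (operand ≠ 0)
  (x → ¬y): 0.32 > 0, so result = 0
  ¬x: Gödel ¬ of 0.32 = 0 (operand ≠ 0)
  (y → ¬x): 0.82 > 0, so result = 0
  ((x → ¬y) → (y → ¬x)): 0 ≤ 0, so result = 1
  ¬y: Gödel ¬ of 0.82 = 0 (operand ≠ 0)
  (¬y ∨ x) = max(0, 0.32) = 0.32
  ¬y: Gödel ¬ of 0.82 = 0 (operand ≠ 0)
  (x → ¬y): 0.32 > 0, so result = 0
  ((¬y ∨ x) → (x → ¬y)): 0.32 > 0, so result = 0
  (y ∧ ((¬y ∨ x) → (x → ¬y))) = min(0.82, 0) = 0
  (((x → ¬y) → (y → ¬x)) ∧ (y ∧ ((¬y ∨ x) → (x → ¬y)))) = min(1, 0) = 0
  Gödel value = 0
Łukasiewicz evaluation:
  ¬y: Łukasiewicz ¬ gives 1 − 0.82 = 0.18
  (x → ¬y): min(1, 1 − 0.32 + 0.18) = 0.86
  ¬x: Łukasiewicz ¬ gives 1 − 0.32 = 0.68
  (y → ¬x): min(1, 1 − 0.82 + 0.68) = 0.86
  ((x → ¬y) → (y → ¬x)): min(1, 1 − 0.86 + 0.86) = 1
  ¬y: Łukasiewicz ¬ gives 1 − 0.82 = 0.18
  (¬y ∨ x) = max(0.18, 0.32) = 0.32
  ¬y: Łukasiewicz ¬ gives 1 − 0.82 = 0.18
  (x → ¬y): min(1, 1 − 0.32 + 0.18) = 0.86
  ((¬y ∨ x) → (x → ¬y)): min(1, 1 − 0.32 + 0.86) = 1
  (y ∧ ((¬y ∨ x) → (x → ¬y))) = min(0.82, 1) = 0.82
  (((x → ¬y) → (y → ¬x)) ∧ (y ∧ ((¬y ∨ x) → (x → ¬y)))) = min(1, 0.82) = 0.82
  Łukasiewicz value = 0.82
Difference: 0 − 0.82 = -0.82

-0.82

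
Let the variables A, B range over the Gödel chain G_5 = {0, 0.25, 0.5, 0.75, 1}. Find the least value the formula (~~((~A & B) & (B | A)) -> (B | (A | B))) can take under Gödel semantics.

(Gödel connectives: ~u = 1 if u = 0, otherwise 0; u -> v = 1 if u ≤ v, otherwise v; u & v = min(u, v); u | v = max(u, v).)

The minimum is attained at A = 0, B = 0.25:
  ~A: Gödel ¬ of 0 = 1 (operand is 0)
  (~A & B) = min(1, 0.25) = 0.25
  (B | A) = max(0.25, 0) = 0.25
  ((~A & B) & (B | A)) = min(0.25, 0.25) = 0.25
  ~((~A & B) & (B | A)): Gödel ¬ of 0.25 = 0 (operand ≠ 0)
  ~~((~A & B) & (B | A)): Gödel ¬ of 0 = 1 (operand is 0)
  (A | B) = max(0, 0.25) = 0.25
  (B | (A | B)) = max(0.25, 0.25) = 0.25
  (~~((~A & B) & (B | A)) -> (B | (A | B))): 1 > 0.25, so result = 0.25
Checking all 25 assignments confirms none give a value below 0.25.

0.25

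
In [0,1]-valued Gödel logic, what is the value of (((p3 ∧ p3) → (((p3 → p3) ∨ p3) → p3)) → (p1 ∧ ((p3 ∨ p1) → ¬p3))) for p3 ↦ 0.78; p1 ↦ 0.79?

(p3 ∧ p3) = min(0.78, 0.78) = 0.78
(p3 → p3): 0.78 ≤ 0.78, so result = 1
((p3 → p3) ∨ p3) = max(1, 0.78) = 1
(((p3 → p3) ∨ p3) → p3): 1 > 0.78, so result = 0.78
((p3 ∧ p3) → (((p3 → p3) ∨ p3) → p3)): 0.78 ≤ 0.78, so result = 1
(p3 ∨ p1) = max(0.78, 0.79) = 0.79
¬p3: Gödel ¬ of 0.78 = 0 (operand ≠ 0)
((p3 ∨ p1) → ¬p3): 0.79 > 0, so result = 0
(p1 ∧ ((p3 ∨ p1) → ¬p3)) = min(0.79, 0) = 0
(((p3 ∧ p3) → (((p3 → p3) ∨ p3) → p3)) → (p1 ∧ ((p3 ∨ p1) → ¬p3))): 1 > 0, so result = 0

0.00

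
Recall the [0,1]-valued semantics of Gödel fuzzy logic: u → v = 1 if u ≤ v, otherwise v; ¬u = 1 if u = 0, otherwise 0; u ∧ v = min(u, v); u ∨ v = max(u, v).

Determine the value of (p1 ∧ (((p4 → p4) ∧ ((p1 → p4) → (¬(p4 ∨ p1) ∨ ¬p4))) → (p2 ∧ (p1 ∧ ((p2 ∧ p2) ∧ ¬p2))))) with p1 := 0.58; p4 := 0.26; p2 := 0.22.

(p4 → p4): 0.26 ≤ 0.26, so result = 1
(p1 → p4): 0.58 > 0.26, so result = 0.26
(p4 ∨ p1) = max(0.26, 0.58) = 0.58
¬(p4 ∨ p1): Gödel ¬ of 0.58 = 0 (operand ≠ 0)
¬p4: Gödel ¬ of 0.26 = 0 (operand ≠ 0)
(¬(p4 ∨ p1) ∨ ¬p4) = max(0, 0) = 0
((p1 → p4) → (¬(p4 ∨ p1) ∨ ¬p4)): 0.26 > 0, so result = 0
((p4 → p4) ∧ ((p1 → p4) → (¬(p4 ∨ p1) ∨ ¬p4))) = min(1, 0) = 0
(p2 ∧ p2) = min(0.22, 0.22) = 0.22
¬p2: Gödel ¬ of 0.22 = 0 (operand ≠ 0)
((p2 ∧ p2) ∧ ¬p2) = min(0.22, 0) = 0
(p1 ∧ ((p2 ∧ p2) ∧ ¬p2)) = min(0.58, 0) = 0
(p2 ∧ (p1 ∧ ((p2 ∧ p2) ∧ ¬p2))) = min(0.22, 0) = 0
(((p4 → p4) ∧ ((p1 → p4) → (¬(p4 ∨ p1) ∨ ¬p4))) → (p2 ∧ (p1 ∧ ((p2 ∧ p2) ∧ ¬p2)))): 0 ≤ 0, so result = 1
(p1 ∧ (((p4 → p4) ∧ ((p1 → p4) → (¬(p4 ∨ p1) ∨ ¬p4))) → (p2 ∧ (p1 ∧ ((p2 ∧ p2) ∧ ¬p2))))) = min(0.58, 1) = 0.58

0.58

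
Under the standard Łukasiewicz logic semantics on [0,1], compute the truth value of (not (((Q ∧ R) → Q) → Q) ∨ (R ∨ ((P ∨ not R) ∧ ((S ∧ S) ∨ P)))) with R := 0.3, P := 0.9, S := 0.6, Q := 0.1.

(Q ∧ R) = min(0.1, 0.3) = 0.1
((Q ∧ R) → Q): min(1, 1 − 0.1 + 0.1) = 1
(((Q ∧ R) → Q) → Q): min(1, 1 − 1 + 0.1) = 0.1
not (((Q ∧ R) → Q) → Q): Łukasiewicz ¬ gives 1 − 0.1 = 0.9
not R: Łukasiewicz ¬ gives 1 − 0.3 = 0.7
(P ∨ not R) = max(0.9, 0.7) = 0.9
(S ∧ S) = min(0.6, 0.6) = 0.6
((S ∧ S) ∨ P) = max(0.6, 0.9) = 0.9
((P ∨ not R) ∧ ((S ∧ S) ∨ P)) = min(0.9, 0.9) = 0.9
(R ∨ ((P ∨ not R) ∧ ((S ∧ S) ∨ P))) = max(0.3, 0.9) = 0.9
(not (((Q ∧ R) → Q) → Q) ∨ (R ∨ ((P ∨ not R) ∧ ((S ∧ S) ∨ P)))) = max(0.9, 0.9) = 0.9

0.90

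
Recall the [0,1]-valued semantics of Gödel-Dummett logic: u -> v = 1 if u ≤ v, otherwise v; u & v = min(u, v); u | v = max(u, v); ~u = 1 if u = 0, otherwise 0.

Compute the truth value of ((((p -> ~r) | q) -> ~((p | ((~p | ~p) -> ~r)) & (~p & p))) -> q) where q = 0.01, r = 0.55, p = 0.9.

~r: Gödel ¬ of 0.55 = 0 (operand ≠ 0)
(p -> ~r): 0.9 > 0, so result = 0
((p -> ~r) | q) = max(0, 0.01) = 0.01
~p: Gödel ¬ of 0.9 = 0 (operand ≠ 0)
~p: Gödel ¬ of 0.9 = 0 (operand ≠ 0)
(~p | ~p) = max(0, 0) = 0
~r: Gödel ¬ of 0.55 = 0 (operand ≠ 0)
((~p | ~p) -> ~r): 0 ≤ 0, so result = 1
(p | ((~p | ~p) -> ~r)) = max(0.9, 1) = 1
~p: Gödel ¬ of 0.9 = 0 (operand ≠ 0)
(~p & p) = min(0, 0.9) = 0
((p | ((~p | ~p) -> ~r)) & (~p & p)) = min(1, 0) = 0
~((p | ((~p | ~p) -> ~r)) & (~p & p)): Gödel ¬ of 0 = 1 (operand is 0)
(((p -> ~r) | q) -> ~((p | ((~p | ~p) -> ~r)) & (~p & p))): 0.01 ≤ 1, so result = 1
((((p -> ~r) | q) -> ~((p | ((~p | ~p) -> ~r)) & (~p & p))) -> q): 1 > 0.01, so result = 0.01

0.01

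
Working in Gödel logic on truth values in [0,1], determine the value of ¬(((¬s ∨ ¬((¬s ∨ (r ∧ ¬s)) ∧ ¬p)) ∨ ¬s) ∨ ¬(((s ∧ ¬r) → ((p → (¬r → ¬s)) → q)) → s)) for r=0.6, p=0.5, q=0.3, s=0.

¬s: Gödel ¬ of 0 = 1 (operand is 0)
¬s: Gödel ¬ of 0 = 1 (operand is 0)
¬s: Gödel ¬ of 0 = 1 (operand is 0)
(r ∧ ¬s) = min(0.6, 1) = 0.6
(¬s ∨ (r ∧ ¬s)) = max(1, 0.6) = 1
¬p: Gödel ¬ of 0.5 = 0 (operand ≠ 0)
((¬s ∨ (r ∧ ¬s)) ∧ ¬p) = min(1, 0) = 0
¬((¬s ∨ (r ∧ ¬s)) ∧ ¬p): Gödel ¬ of 0 = 1 (operand is 0)
(¬s ∨ ¬((¬s ∨ (r ∧ ¬s)) ∧ ¬p)) = max(1, 1) = 1
¬s: Gödel ¬ of 0 = 1 (operand is 0)
((¬s ∨ ¬((¬s ∨ (r ∧ ¬s)) ∧ ¬p)) ∨ ¬s) = max(1, 1) = 1
¬r: Gödel ¬ of 0.6 = 0 (operand ≠ 0)
(s ∧ ¬r) = min(0, 0) = 0
¬r: Gödel ¬ of 0.6 = 0 (operand ≠ 0)
¬s: Gödel ¬ of 0 = 1 (operand is 0)
(¬r → ¬s): 0 ≤ 1, so result = 1
(p → (¬r → ¬s)): 0.5 ≤ 1, so result = 1
((p → (¬r → ¬s)) → q): 1 > 0.3, so result = 0.3
((s ∧ ¬r) → ((p → (¬r → ¬s)) → q)): 0 ≤ 0.3, so result = 1
(((s ∧ ¬r) → ((p → (¬r → ¬s)) → q)) → s): 1 > 0, so result = 0
¬(((s ∧ ¬r) → ((p → (¬r → ¬s)) → q)) → s): Gödel ¬ of 0 = 1 (operand is 0)
(((¬s ∨ ¬((¬s ∨ (r ∧ ¬s)) ∧ ¬p)) ∨ ¬s) ∨ ¬(((s ∧ ¬r) → ((p → (¬r → ¬s)) → q)) → s)) = max(1, 1) = 1
¬(((¬s ∨ ¬((¬s ∨ (r ∧ ¬s)) ∧ ¬p)) ∨ ¬s) ∨ ¬(((s ∧ ¬r) → ((p → (¬r → ¬s)) → q)) → s)): Gödel ¬ of 1 = 0 (operand ≠ 0)

0.00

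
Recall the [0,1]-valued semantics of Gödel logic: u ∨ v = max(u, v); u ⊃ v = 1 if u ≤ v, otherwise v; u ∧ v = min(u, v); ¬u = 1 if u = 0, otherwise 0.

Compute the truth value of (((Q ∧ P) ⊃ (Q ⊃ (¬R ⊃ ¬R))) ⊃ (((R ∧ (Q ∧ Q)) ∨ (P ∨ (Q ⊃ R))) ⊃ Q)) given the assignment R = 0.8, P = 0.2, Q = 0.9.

1.00

(Q ∧ P) = min(0.9, 0.2) = 0.2
¬R: Gödel ¬ of 0.8 = 0 (operand ≠ 0)
¬R: Gödel ¬ of 0.8 = 0 (operand ≠ 0)
(¬R ⊃ ¬R): 0 ≤ 0, so result = 1
(Q ⊃ (¬R ⊃ ¬R)): 0.9 ≤ 1, so result = 1
((Q ∧ P) ⊃ (Q ⊃ (¬R ⊃ ¬R))): 0.2 ≤ 1, so result = 1
(Q ∧ Q) = min(0.9, 0.9) = 0.9
(R ∧ (Q ∧ Q)) = min(0.8, 0.9) = 0.8
(Q ⊃ R): 0.9 > 0.8, so result = 0.8
(P ∨ (Q ⊃ R)) = max(0.2, 0.8) = 0.8
((R ∧ (Q ∧ Q)) ∨ (P ∨ (Q ⊃ R))) = max(0.8, 0.8) = 0.8
(((R ∧ (Q ∧ Q)) ∨ (P ∨ (Q ⊃ R))) ⊃ Q): 0.8 ≤ 0.9, so result = 1
(((Q ∧ P) ⊃ (Q ⊃ (¬R ⊃ ¬R))) ⊃ (((R ∧ (Q ∧ Q)) ∨ (P ∨ (Q ⊃ R))) ⊃ Q)): 1 ≤ 1, so result = 1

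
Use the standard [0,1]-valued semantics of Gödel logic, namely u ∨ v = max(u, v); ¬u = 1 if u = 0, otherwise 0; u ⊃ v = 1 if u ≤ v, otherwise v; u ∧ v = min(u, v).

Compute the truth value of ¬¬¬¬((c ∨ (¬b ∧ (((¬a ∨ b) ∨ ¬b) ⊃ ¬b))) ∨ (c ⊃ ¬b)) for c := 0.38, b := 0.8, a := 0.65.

1.00

¬b: Gödel ¬ of 0.8 = 0 (operand ≠ 0)
¬a: Gödel ¬ of 0.65 = 0 (operand ≠ 0)
(¬a ∨ b) = max(0, 0.8) = 0.8
¬b: Gödel ¬ of 0.8 = 0 (operand ≠ 0)
((¬a ∨ b) ∨ ¬b) = max(0.8, 0) = 0.8
¬b: Gödel ¬ of 0.8 = 0 (operand ≠ 0)
(((¬a ∨ b) ∨ ¬b) ⊃ ¬b): 0.8 > 0, so result = 0
(¬b ∧ (((¬a ∨ b) ∨ ¬b) ⊃ ¬b)) = min(0, 0) = 0
(c ∨ (¬b ∧ (((¬a ∨ b) ∨ ¬b) ⊃ ¬b))) = max(0.38, 0) = 0.38
¬b: Gödel ¬ of 0.8 = 0 (operand ≠ 0)
(c ⊃ ¬b): 0.38 > 0, so result = 0
((c ∨ (¬b ∧ (((¬a ∨ b) ∨ ¬b) ⊃ ¬b))) ∨ (c ⊃ ¬b)) = max(0.38, 0) = 0.38
¬((c ∨ (¬b ∧ (((¬a ∨ b) ∨ ¬b) ⊃ ¬b))) ∨ (c ⊃ ¬b)): Gödel ¬ of 0.38 = 0 (operand ≠ 0)
¬¬((c ∨ (¬b ∧ (((¬a ∨ b) ∨ ¬b) ⊃ ¬b))) ∨ (c ⊃ ¬b)): Gödel ¬ of 0 = 1 (operand is 0)
¬¬¬((c ∨ (¬b ∧ (((¬a ∨ b) ∨ ¬b) ⊃ ¬b))) ∨ (c ⊃ ¬b)): Gödel ¬ of 1 = 0 (operand ≠ 0)
¬¬¬¬((c ∨ (¬b ∧ (((¬a ∨ b) ∨ ¬b) ⊃ ¬b))) ∨ (c ⊃ ¬b)): Gödel ¬ of 0 = 1 (operand is 0)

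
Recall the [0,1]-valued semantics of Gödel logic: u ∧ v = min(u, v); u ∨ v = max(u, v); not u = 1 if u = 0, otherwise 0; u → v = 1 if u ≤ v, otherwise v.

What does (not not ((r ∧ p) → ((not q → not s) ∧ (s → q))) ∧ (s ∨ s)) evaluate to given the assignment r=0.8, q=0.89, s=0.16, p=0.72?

0.16

(r ∧ p) = min(0.8, 0.72) = 0.72
not q: Gödel ¬ of 0.89 = 0 (operand ≠ 0)
not s: Gödel ¬ of 0.16 = 0 (operand ≠ 0)
(not q → not s): 0 ≤ 0, so result = 1
(s → q): 0.16 ≤ 0.89, so result = 1
((not q → not s) ∧ (s → q)) = min(1, 1) = 1
((r ∧ p) → ((not q → not s) ∧ (s → q))): 0.72 ≤ 1, so result = 1
not ((r ∧ p) → ((not q → not s) ∧ (s → q))): Gödel ¬ of 1 = 0 (operand ≠ 0)
not not ((r ∧ p) → ((not q → not s) ∧ (s → q))): Gödel ¬ of 0 = 1 (operand is 0)
(s ∨ s) = max(0.16, 0.16) = 0.16
(not not ((r ∧ p) → ((not q → not s) ∧ (s → q))) ∧ (s ∨ s)) = min(1, 0.16) = 0.16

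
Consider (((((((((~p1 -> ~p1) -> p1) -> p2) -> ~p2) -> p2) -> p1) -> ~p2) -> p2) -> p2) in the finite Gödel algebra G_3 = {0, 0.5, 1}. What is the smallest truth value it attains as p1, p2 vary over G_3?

The minimum is attained at p1 = 0.5, p2 = 0.5:
  ~p1: Gödel ¬ of 0.5 = 0 (operand ≠ 0)
  ~p1: Gödel ¬ of 0.5 = 0 (operand ≠ 0)
  (~p1 -> ~p1): 0 ≤ 0, so result = 1
  ((~p1 -> ~p1) -> p1): 1 > 0.5, so result = 0.5
  (((~p1 -> ~p1) -> p1) -> p2): 0.5 ≤ 0.5, so result = 1
  ~p2: Gödel ¬ of 0.5 = 0 (operand ≠ 0)
  ((((~p1 -> ~p1) -> p1) -> p2) -> ~p2): 1 > 0, so result = 0
  (((((~p1 -> ~p1) -> p1) -> p2) -> ~p2) -> p2): 0 ≤ 0.5, so result = 1
  ((((((~p1 -> ~p1) -> p1) -> p2) -> ~p2) -> p2) -> p1): 1 > 0.5, so result = 0.5
  ~p2: Gödel ¬ of 0.5 = 0 (operand ≠ 0)
  (((((((~p1 -> ~p1) -> p1) -> p2) -> ~p2) -> p2) -> p1) -> ~p2): 0.5 > 0, so result = 0
  ((((((((~p1 -> ~p1) -> p1) -> p2) -> ~p2) -> p2) -> p1) -> ~p2) -> p2): 0 ≤ 0.5, so result = 1
  (((((((((~p1 -> ~p1) -> p1) -> p2) -> ~p2) -> p2) -> p1) -> ~p2) -> p2) -> p2): 1 > 0.5, so result = 0.5
Checking all 9 assignments confirms none give a value below 0.50.

0.50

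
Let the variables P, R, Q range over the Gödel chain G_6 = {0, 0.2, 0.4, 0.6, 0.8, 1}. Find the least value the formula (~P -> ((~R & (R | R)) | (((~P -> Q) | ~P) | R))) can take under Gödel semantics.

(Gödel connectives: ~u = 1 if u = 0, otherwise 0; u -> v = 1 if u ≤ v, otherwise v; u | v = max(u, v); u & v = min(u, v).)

Every assignment gives 1. For instance at P = 0, R = 0, Q = 0:
  ~P: Gödel ¬ of 0 = 1 (operand is 0)
  ~R: Gödel ¬ of 0 = 1 (operand is 0)
  (R | R) = max(0, 0) = 0
  (~R & (R | R)) = min(1, 0) = 0
  ~P: Gödel ¬ of 0 = 1 (operand is 0)
  (~P -> Q): 1 > 0, so result = 0
  ~P: Gödel ¬ of 0 = 1 (operand is 0)
  ((~P -> Q) | ~P) = max(0, 1) = 1
  (((~P -> Q) | ~P) | R) = max(1, 0) = 1
  ((~R & (R | R)) | (((~P -> Q) | ~P) | R)) = max(0, 1) = 1
  (~P -> ((~R & (R | R)) | (((~P -> Q) | ~P) | R))): 1 ≤ 1, so result = 1
All 216 assignments give value 1 — the formula is a G_6-tautology.

1.00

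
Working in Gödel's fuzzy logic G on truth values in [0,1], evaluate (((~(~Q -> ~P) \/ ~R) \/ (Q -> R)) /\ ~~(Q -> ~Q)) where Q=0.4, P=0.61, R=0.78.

~Q: Gödel ¬ of 0.4 = 0 (operand ≠ 0)
~P: Gödel ¬ of 0.61 = 0 (operand ≠ 0)
(~Q -> ~P): 0 ≤ 0, so result = 1
~(~Q -> ~P): Gödel ¬ of 1 = 0 (operand ≠ 0)
~R: Gödel ¬ of 0.78 = 0 (operand ≠ 0)
(~(~Q -> ~P) \/ ~R) = max(0, 0) = 0
(Q -> R): 0.4 ≤ 0.78, so result = 1
((~(~Q -> ~P) \/ ~R) \/ (Q -> R)) = max(0, 1) = 1
~Q: Gödel ¬ of 0.4 = 0 (operand ≠ 0)
(Q -> ~Q): 0.4 > 0, so result = 0
~(Q -> ~Q): Gödel ¬ of 0 = 1 (operand is 0)
~~(Q -> ~Q): Gödel ¬ of 1 = 0 (operand ≠ 0)
(((~(~Q -> ~P) \/ ~R) \/ (Q -> R)) /\ ~~(Q -> ~Q)) = min(1, 0) = 0

0.00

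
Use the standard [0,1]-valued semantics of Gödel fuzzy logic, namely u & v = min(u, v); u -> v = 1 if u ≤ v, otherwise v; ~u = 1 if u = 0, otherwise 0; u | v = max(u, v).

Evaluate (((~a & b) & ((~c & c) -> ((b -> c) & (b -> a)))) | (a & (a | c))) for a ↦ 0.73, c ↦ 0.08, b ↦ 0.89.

~a: Gödel ¬ of 0.73 = 0 (operand ≠ 0)
(~a & b) = min(0, 0.89) = 0
~c: Gödel ¬ of 0.08 = 0 (operand ≠ 0)
(~c & c) = min(0, 0.08) = 0
(b -> c): 0.89 > 0.08, so result = 0.08
(b -> a): 0.89 > 0.73, so result = 0.73
((b -> c) & (b -> a)) = min(0.08, 0.73) = 0.08
((~c & c) -> ((b -> c) & (b -> a))): 0 ≤ 0.08, so result = 1
((~a & b) & ((~c & c) -> ((b -> c) & (b -> a)))) = min(0, 1) = 0
(a | c) = max(0.73, 0.08) = 0.73
(a & (a | c)) = min(0.73, 0.73) = 0.73
(((~a & b) & ((~c & c) -> ((b -> c) & (b -> a)))) | (a & (a | c))) = max(0, 0.73) = 0.73

0.73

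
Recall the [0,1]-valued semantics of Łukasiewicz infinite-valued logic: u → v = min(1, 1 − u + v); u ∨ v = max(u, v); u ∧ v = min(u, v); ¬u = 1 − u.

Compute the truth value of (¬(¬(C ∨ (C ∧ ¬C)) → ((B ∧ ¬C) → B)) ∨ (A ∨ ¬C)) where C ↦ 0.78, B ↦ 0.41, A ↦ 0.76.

0.76

¬C: Łukasiewicz ¬ gives 1 − 0.78 = 0.22
(C ∧ ¬C) = min(0.78, 0.22) = 0.22
(C ∨ (C ∧ ¬C)) = max(0.78, 0.22) = 0.78
¬(C ∨ (C ∧ ¬C)): Łukasiewicz ¬ gives 1 − 0.78 = 0.22
¬C: Łukasiewicz ¬ gives 1 − 0.78 = 0.22
(B ∧ ¬C) = min(0.41, 0.22) = 0.22
((B ∧ ¬C) → B): min(1, 1 − 0.22 + 0.41) = 1
(¬(C ∨ (C ∧ ¬C)) → ((B ∧ ¬C) → B)): min(1, 1 − 0.22 + 1) = 1
¬(¬(C ∨ (C ∧ ¬C)) → ((B ∧ ¬C) → B)): Łukasiewicz ¬ gives 1 − 1 = 0
¬C: Łukasiewicz ¬ gives 1 − 0.78 = 0.22
(A ∨ ¬C) = max(0.76, 0.22) = 0.76
(¬(¬(C ∨ (C ∧ ¬C)) → ((B ∧ ¬C) → B)) ∨ (A ∨ ¬C)) = max(0, 0.76) = 0.76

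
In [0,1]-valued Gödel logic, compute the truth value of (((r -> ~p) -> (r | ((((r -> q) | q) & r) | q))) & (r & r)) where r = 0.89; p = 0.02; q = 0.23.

~p: Gödel ¬ of 0.02 = 0 (operand ≠ 0)
(r -> ~p): 0.89 > 0, so result = 0
(r -> q): 0.89 > 0.23, so result = 0.23
((r -> q) | q) = max(0.23, 0.23) = 0.23
(((r -> q) | q) & r) = min(0.23, 0.89) = 0.23
((((r -> q) | q) & r) | q) = max(0.23, 0.23) = 0.23
(r | ((((r -> q) | q) & r) | q)) = max(0.89, 0.23) = 0.89
((r -> ~p) -> (r | ((((r -> q) | q) & r) | q))): 0 ≤ 0.89, so result = 1
(r & r) = min(0.89, 0.89) = 0.89
(((r -> ~p) -> (r | ((((r -> q) | q) & r) | q))) & (r & r)) = min(1, 0.89) = 0.89

0.89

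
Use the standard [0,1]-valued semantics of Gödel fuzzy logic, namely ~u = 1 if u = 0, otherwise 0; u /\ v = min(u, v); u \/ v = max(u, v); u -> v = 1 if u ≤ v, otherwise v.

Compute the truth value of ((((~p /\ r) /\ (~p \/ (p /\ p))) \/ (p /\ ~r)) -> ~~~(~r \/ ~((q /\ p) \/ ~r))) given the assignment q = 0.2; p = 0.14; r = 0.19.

~p: Gödel ¬ of 0.14 = 0 (operand ≠ 0)
(~p /\ r) = min(0, 0.19) = 0
~p: Gödel ¬ of 0.14 = 0 (operand ≠ 0)
(p /\ p) = min(0.14, 0.14) = 0.14
(~p \/ (p /\ p)) = max(0, 0.14) = 0.14
((~p /\ r) /\ (~p \/ (p /\ p))) = min(0, 0.14) = 0
~r: Gödel ¬ of 0.19 = 0 (operand ≠ 0)
(p /\ ~r) = min(0.14, 0) = 0
(((~p /\ r) /\ (~p \/ (p /\ p))) \/ (p /\ ~r)) = max(0, 0) = 0
~r: Gödel ¬ of 0.19 = 0 (operand ≠ 0)
(q /\ p) = min(0.2, 0.14) = 0.14
~r: Gödel ¬ of 0.19 = 0 (operand ≠ 0)
((q /\ p) \/ ~r) = max(0.14, 0) = 0.14
~((q /\ p) \/ ~r): Gödel ¬ of 0.14 = 0 (operand ≠ 0)
(~r \/ ~((q /\ p) \/ ~r)) = max(0, 0) = 0
~(~r \/ ~((q /\ p) \/ ~r)): Gödel ¬ of 0 = 1 (operand is 0)
~~(~r \/ ~((q /\ p) \/ ~r)): Gödel ¬ of 1 = 0 (operand ≠ 0)
~~~(~r \/ ~((q /\ p) \/ ~r)): Gödel ¬ of 0 = 1 (operand is 0)
((((~p /\ r) /\ (~p \/ (p /\ p))) \/ (p /\ ~r)) -> ~~~(~r \/ ~((q /\ p) \/ ~r))): 0 ≤ 1, so result = 1

1.00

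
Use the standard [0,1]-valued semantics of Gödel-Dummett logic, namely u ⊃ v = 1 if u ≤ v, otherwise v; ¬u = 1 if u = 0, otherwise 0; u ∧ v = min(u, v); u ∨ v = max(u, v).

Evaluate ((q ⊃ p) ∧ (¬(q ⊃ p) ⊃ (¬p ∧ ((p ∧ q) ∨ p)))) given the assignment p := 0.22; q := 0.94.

(q ⊃ p): 0.94 > 0.22, so result = 0.22
(q ⊃ p): 0.94 > 0.22, so result = 0.22
¬(q ⊃ p): Gödel ¬ of 0.22 = 0 (operand ≠ 0)
¬p: Gödel ¬ of 0.22 = 0 (operand ≠ 0)
(p ∧ q) = min(0.22, 0.94) = 0.22
((p ∧ q) ∨ p) = max(0.22, 0.22) = 0.22
(¬p ∧ ((p ∧ q) ∨ p)) = min(0, 0.22) = 0
(¬(q ⊃ p) ⊃ (¬p ∧ ((p ∧ q) ∨ p))): 0 ≤ 0, so result = 1
((q ⊃ p) ∧ (¬(q ⊃ p) ⊃ (¬p ∧ ((p ∧ q) ∨ p)))) = min(0.22, 1) = 0.22

0.22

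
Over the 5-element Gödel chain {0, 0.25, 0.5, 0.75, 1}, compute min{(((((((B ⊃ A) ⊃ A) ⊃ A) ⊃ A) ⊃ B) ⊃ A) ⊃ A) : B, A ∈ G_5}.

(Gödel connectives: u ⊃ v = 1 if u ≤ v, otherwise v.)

The minimum is attained at B = 0, A = 0.25:
  (B ⊃ A): 0 ≤ 0.25, so result = 1
  ((B ⊃ A) ⊃ A): 1 > 0.25, so result = 0.25
  (((B ⊃ A) ⊃ A) ⊃ A): 0.25 ≤ 0.25, so result = 1
  ((((B ⊃ A) ⊃ A) ⊃ A) ⊃ A): 1 > 0.25, so result = 0.25
  (((((B ⊃ A) ⊃ A) ⊃ A) ⊃ A) ⊃ B): 0.25 > 0, so result = 0
  ((((((B ⊃ A) ⊃ A) ⊃ A) ⊃ A) ⊃ B) ⊃ A): 0 ≤ 0.25, so result = 1
  (((((((B ⊃ A) ⊃ A) ⊃ A) ⊃ A) ⊃ B) ⊃ A) ⊃ A): 1 > 0.25, so result = 0.25
Checking all 25 assignments confirms none give a value below 0.25.

0.25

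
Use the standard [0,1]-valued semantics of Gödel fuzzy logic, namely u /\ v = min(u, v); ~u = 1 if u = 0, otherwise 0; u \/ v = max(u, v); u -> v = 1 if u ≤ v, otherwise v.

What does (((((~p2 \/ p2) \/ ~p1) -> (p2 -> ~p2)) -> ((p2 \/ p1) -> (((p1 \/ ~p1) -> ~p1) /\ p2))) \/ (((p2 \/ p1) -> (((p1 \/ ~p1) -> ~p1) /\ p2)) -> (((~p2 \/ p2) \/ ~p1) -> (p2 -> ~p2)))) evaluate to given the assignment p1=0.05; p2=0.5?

1.00

~p2: Gödel ¬ of 0.5 = 0 (operand ≠ 0)
(~p2 \/ p2) = max(0, 0.5) = 0.5
~p1: Gödel ¬ of 0.05 = 0 (operand ≠ 0)
((~p2 \/ p2) \/ ~p1) = max(0.5, 0) = 0.5
~p2: Gödel ¬ of 0.5 = 0 (operand ≠ 0)
(p2 -> ~p2): 0.5 > 0, so result = 0
(((~p2 \/ p2) \/ ~p1) -> (p2 -> ~p2)): 0.5 > 0, so result = 0
(p2 \/ p1) = max(0.5, 0.05) = 0.5
~p1: Gödel ¬ of 0.05 = 0 (operand ≠ 0)
(p1 \/ ~p1) = max(0.05, 0) = 0.05
~p1: Gödel ¬ of 0.05 = 0 (operand ≠ 0)
((p1 \/ ~p1) -> ~p1): 0.05 > 0, so result = 0
(((p1 \/ ~p1) -> ~p1) /\ p2) = min(0, 0.5) = 0
((p2 \/ p1) -> (((p1 \/ ~p1) -> ~p1) /\ p2)): 0.5 > 0, so result = 0
((((~p2 \/ p2) \/ ~p1) -> (p2 -> ~p2)) -> ((p2 \/ p1) -> (((p1 \/ ~p1) -> ~p1) /\ p2))): 0 ≤ 0, so result = 1
(p2 \/ p1) = max(0.5, 0.05) = 0.5
~p1: Gödel ¬ of 0.05 = 0 (operand ≠ 0)
(p1 \/ ~p1) = max(0.05, 0) = 0.05
~p1: Gödel ¬ of 0.05 = 0 (operand ≠ 0)
((p1 \/ ~p1) -> ~p1): 0.05 > 0, so result = 0
(((p1 \/ ~p1) -> ~p1) /\ p2) = min(0, 0.5) = 0
((p2 \/ p1) -> (((p1 \/ ~p1) -> ~p1) /\ p2)): 0.5 > 0, so result = 0
~p2: Gödel ¬ of 0.5 = 0 (operand ≠ 0)
(~p2 \/ p2) = max(0, 0.5) = 0.5
~p1: Gödel ¬ of 0.05 = 0 (operand ≠ 0)
((~p2 \/ p2) \/ ~p1) = max(0.5, 0) = 0.5
~p2: Gödel ¬ of 0.5 = 0 (operand ≠ 0)
(p2 -> ~p2): 0.5 > 0, so result = 0
(((~p2 \/ p2) \/ ~p1) -> (p2 -> ~p2)): 0.5 > 0, so result = 0
(((p2 \/ p1) -> (((p1 \/ ~p1) -> ~p1) /\ p2)) -> (((~p2 \/ p2) \/ ~p1) -> (p2 -> ~p2))): 0 ≤ 0, so result = 1
(((((~p2 \/ p2) \/ ~p1) -> (p2 -> ~p2)) -> ((p2 \/ p1) -> (((p1 \/ ~p1) -> ~p1) /\ p2))) \/ (((p2 \/ p1) -> (((p1 \/ ~p1) -> ~p1) /\ p2)) -> (((~p2 \/ p2) \/ ~p1) -> (p2 -> ~p2)))) = max(1, 1) = 1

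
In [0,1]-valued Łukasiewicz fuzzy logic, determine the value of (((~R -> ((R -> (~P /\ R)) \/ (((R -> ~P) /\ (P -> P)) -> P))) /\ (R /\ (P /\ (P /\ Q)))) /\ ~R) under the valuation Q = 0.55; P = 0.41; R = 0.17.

~R: Łukasiewicz ¬ gives 1 − 0.17 = 0.83
~P: Łukasiewicz ¬ gives 1 − 0.41 = 0.59
(~P /\ R) = min(0.59, 0.17) = 0.17
(R -> (~P /\ R)): min(1, 1 − 0.17 + 0.17) = 1
~P: Łukasiewicz ¬ gives 1 − 0.41 = 0.59
(R -> ~P): min(1, 1 − 0.17 + 0.59) = 1
(P -> P): min(1, 1 − 0.41 + 0.41) = 1
((R -> ~P) /\ (P -> P)) = min(1, 1) = 1
(((R -> ~P) /\ (P -> P)) -> P): min(1, 1 − 1 + 0.41) = 0.41
((R -> (~P /\ R)) \/ (((R -> ~P) /\ (P -> P)) -> P)) = max(1, 0.41) = 1
(~R -> ((R -> (~P /\ R)) \/ (((R -> ~P) /\ (P -> P)) -> P))): min(1, 1 − 0.83 + 1) = 1
(P /\ Q) = min(0.41, 0.55) = 0.41
(P /\ (P /\ Q)) = min(0.41, 0.41) = 0.41
(R /\ (P /\ (P /\ Q))) = min(0.17, 0.41) = 0.17
((~R -> ((R -> (~P /\ R)) \/ (((R -> ~P) /\ (P -> P)) -> P))) /\ (R /\ (P /\ (P /\ Q)))) = min(1, 0.17) = 0.17
~R: Łukasiewicz ¬ gives 1 − 0.17 = 0.83
(((~R -> ((R -> (~P /\ R)) \/ (((R -> ~P) /\ (P -> P)) -> P))) /\ (R /\ (P /\ (P /\ Q)))) /\ ~R) = min(0.17, 0.83) = 0.17

0.17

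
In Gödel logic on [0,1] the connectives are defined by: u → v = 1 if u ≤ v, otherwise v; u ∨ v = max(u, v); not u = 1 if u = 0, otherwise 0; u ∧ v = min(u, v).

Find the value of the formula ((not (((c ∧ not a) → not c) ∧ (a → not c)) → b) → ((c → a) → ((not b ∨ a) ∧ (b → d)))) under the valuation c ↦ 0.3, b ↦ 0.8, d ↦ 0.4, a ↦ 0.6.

0.40

not a: Gödel ¬ of 0.6 = 0 (operand ≠ 0)
(c ∧ not a) = min(0.3, 0) = 0
not c: Gödel ¬ of 0.3 = 0 (operand ≠ 0)
((c ∧ not a) → not c): 0 ≤ 0, so result = 1
not c: Gödel ¬ of 0.3 = 0 (operand ≠ 0)
(a → not c): 0.6 > 0, so result = 0
(((c ∧ not a) → not c) ∧ (a → not c)) = min(1, 0) = 0
not (((c ∧ not a) → not c) ∧ (a → not c)): Gödel ¬ of 0 = 1 (operand is 0)
(not (((c ∧ not a) → not c) ∧ (a → not c)) → b): 1 > 0.8, so result = 0.8
(c → a): 0.3 ≤ 0.6, so result = 1
not b: Gödel ¬ of 0.8 = 0 (operand ≠ 0)
(not b ∨ a) = max(0, 0.6) = 0.6
(b → d): 0.8 > 0.4, so result = 0.4
((not b ∨ a) ∧ (b → d)) = min(0.6, 0.4) = 0.4
((c → a) → ((not b ∨ a) ∧ (b → d))): 1 > 0.4, so result = 0.4
((not (((c ∧ not a) → not c) ∧ (a → not c)) → b) → ((c → a) → ((not b ∨ a) ∧ (b → d)))): 0.8 > 0.4, so result = 0.4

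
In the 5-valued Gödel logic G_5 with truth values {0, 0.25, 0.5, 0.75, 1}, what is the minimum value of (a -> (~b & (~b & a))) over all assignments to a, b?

The minimum is attained at a = 0.25, b = 0.25:
  ~b: Gödel ¬ of 0.25 = 0 (operand ≠ 0)
  ~b: Gödel ¬ of 0.25 = 0 (operand ≠ 0)
  (~b & a) = min(0, 0.25) = 0
  (~b & (~b & a)) = min(0, 0) = 0
  (a -> (~b & (~b & a))): 0.25 > 0, so result = 0
Checking all 25 assignments confirms none give a value below 0.00.

0.00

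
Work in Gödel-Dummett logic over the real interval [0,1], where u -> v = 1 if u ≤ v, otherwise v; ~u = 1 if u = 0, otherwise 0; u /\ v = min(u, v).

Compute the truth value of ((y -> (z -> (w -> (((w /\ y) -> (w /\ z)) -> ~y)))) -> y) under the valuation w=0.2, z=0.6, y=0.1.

(w /\ y) = min(0.2, 0.1) = 0.1
(w /\ z) = min(0.2, 0.6) = 0.2
((w /\ y) -> (w /\ z)): 0.1 ≤ 0.2, so result = 1
~y: Gödel ¬ of 0.1 = 0 (operand ≠ 0)
(((w /\ y) -> (w /\ z)) -> ~y): 1 > 0, so result = 0
(w -> (((w /\ y) -> (w /\ z)) -> ~y)): 0.2 > 0, so result = 0
(z -> (w -> (((w /\ y) -> (w /\ z)) -> ~y))): 0.6 > 0, so result = 0
(y -> (z -> (w -> (((w /\ y) -> (w /\ z)) -> ~y)))): 0.1 > 0, so result = 0
((y -> (z -> (w -> (((w /\ y) -> (w /\ z)) -> ~y)))) -> y): 0 ≤ 0.1, so result = 1

1.00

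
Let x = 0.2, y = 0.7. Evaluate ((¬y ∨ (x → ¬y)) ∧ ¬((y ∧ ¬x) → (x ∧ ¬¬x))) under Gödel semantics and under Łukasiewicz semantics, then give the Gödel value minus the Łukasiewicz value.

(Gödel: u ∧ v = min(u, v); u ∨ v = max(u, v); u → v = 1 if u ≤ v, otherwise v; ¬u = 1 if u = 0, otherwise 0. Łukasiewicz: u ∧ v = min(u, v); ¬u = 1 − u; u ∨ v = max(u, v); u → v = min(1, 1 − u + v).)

Gödel evaluation:
  ¬y: Gödel ¬ of 0.7 = 0 (operand ≠ 0)
  ¬y: Gödel ¬ of 0.7 = 0 (operand ≠ 0)
  (x → ¬y): 0.2 > 0, so result = 0
  (¬y ∨ (x → ¬y)) = max(0, 0) = 0
  ¬x: Gödel ¬ of 0.2 = 0 (operand ≠ 0)
  (y ∧ ¬x) = min(0.7, 0) = 0
  ¬x: Gödel ¬ of 0.2 = 0 (operand ≠ 0)
  ¬¬x: Gödel ¬ of 0 = 1 (operand is 0)
  (x ∧ ¬¬x) = min(0.2, 1) = 0.2
  ((y ∧ ¬x) → (x ∧ ¬¬x)): 0 ≤ 0.2, so result = 1
  ¬((y ∧ ¬x) → (x ∧ ¬¬x)): Gödel ¬ of 1 = 0 (operand ≠ 0)
  ((¬y ∨ (x → ¬y)) ∧ ¬((y ∧ ¬x) → (x ∧ ¬¬x))) = min(0, 0) = 0
  Gödel value = 0
Łukasiewicz evaluation:
  ¬y: Łukasiewicz ¬ gives 1 − 0.7 = 0.3
  ¬y: Łukasiewicz ¬ gives 1 − 0.7 = 0.3
  (x → ¬y): min(1, 1 − 0.2 + 0.3) = 1
  (¬y ∨ (x → ¬y)) = max(0.3, 1) = 1
  ¬x: Łukasiewicz ¬ gives 1 − 0.2 = 0.8
  (y ∧ ¬x) = min(0.7, 0.8) = 0.7
  ¬x: Łukasiewicz ¬ gives 1 − 0.2 = 0.8
  ¬¬x: Łukasiewicz ¬ gives 1 − 0.8 = 0.2
  (x ∧ ¬¬x) = min(0.2, 0.2) = 0.2
  ((y ∧ ¬x) → (x ∧ ¬¬x)): min(1, 1 − 0.7 + 0.2) = 0.5
  ¬((y ∧ ¬x) → (x ∧ ¬¬x)): Łukasiewicz ¬ gives 1 − 0.5 = 0.5
  ((¬y ∨ (x → ¬y)) ∧ ¬((y ∧ ¬x) → (x ∧ ¬¬x))) = min(1, 0.5) = 0.5
  Łukasiewicz value = 0.5
Difference: 0 − 0.5 = -0.50

-0.50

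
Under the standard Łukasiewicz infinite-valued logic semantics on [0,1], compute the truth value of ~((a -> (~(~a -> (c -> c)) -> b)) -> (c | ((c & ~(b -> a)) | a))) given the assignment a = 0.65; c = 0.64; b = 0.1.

0.35

~a: Łukasiewicz ¬ gives 1 − 0.65 = 0.35
(c -> c): min(1, 1 − 0.64 + 0.64) = 1
(~a -> (c -> c)): min(1, 1 − 0.35 + 1) = 1
~(~a -> (c -> c)): Łukasiewicz ¬ gives 1 − 1 = 0
(~(~a -> (c -> c)) -> b): min(1, 1 − 0 + 0.1) = 1
(a -> (~(~a -> (c -> c)) -> b)): min(1, 1 − 0.65 + 1) = 1
(b -> a): min(1, 1 − 0.1 + 0.65) = 1
~(b -> a): Łukasiewicz ¬ gives 1 − 1 = 0
(c & ~(b -> a)) = min(0.64, 0) = 0
((c & ~(b -> a)) | a) = max(0, 0.65) = 0.65
(c | ((c & ~(b -> a)) | a)) = max(0.64, 0.65) = 0.65
((a -> (~(~a -> (c -> c)) -> b)) -> (c | ((c & ~(b -> a)) | a))): min(1, 1 − 1 + 0.65) = 0.65
~((a -> (~(~a -> (c -> c)) -> b)) -> (c | ((c & ~(b -> a)) | a))): Łukasiewicz ¬ gives 1 − 0.65 = 0.35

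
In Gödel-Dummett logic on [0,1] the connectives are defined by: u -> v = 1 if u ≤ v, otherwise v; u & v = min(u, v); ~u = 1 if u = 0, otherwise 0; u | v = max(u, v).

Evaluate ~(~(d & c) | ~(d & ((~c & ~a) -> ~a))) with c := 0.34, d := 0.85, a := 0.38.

(d & c) = min(0.85, 0.34) = 0.34
~(d & c): Gödel ¬ of 0.34 = 0 (operand ≠ 0)
~c: Gödel ¬ of 0.34 = 0 (operand ≠ 0)
~a: Gödel ¬ of 0.38 = 0 (operand ≠ 0)
(~c & ~a) = min(0, 0) = 0
~a: Gödel ¬ of 0.38 = 0 (operand ≠ 0)
((~c & ~a) -> ~a): 0 ≤ 0, so result = 1
(d & ((~c & ~a) -> ~a)) = min(0.85, 1) = 0.85
~(d & ((~c & ~a) -> ~a)): Gödel ¬ of 0.85 = 0 (operand ≠ 0)
(~(d & c) | ~(d & ((~c & ~a) -> ~a))) = max(0, 0) = 0
~(~(d & c) | ~(d & ((~c & ~a) -> ~a))): Gödel ¬ of 0 = 1 (operand is 0)

1.00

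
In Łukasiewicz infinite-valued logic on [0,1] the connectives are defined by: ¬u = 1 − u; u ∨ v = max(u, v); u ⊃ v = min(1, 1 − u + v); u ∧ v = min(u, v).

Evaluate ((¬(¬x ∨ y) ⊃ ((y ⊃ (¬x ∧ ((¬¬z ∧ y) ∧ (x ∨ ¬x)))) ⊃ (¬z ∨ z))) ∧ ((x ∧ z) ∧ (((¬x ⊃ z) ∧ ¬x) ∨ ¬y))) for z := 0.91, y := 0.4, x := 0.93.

0.60

¬x: Łukasiewicz ¬ gives 1 − 0.93 = 0.07
(¬x ∨ y) = max(0.07, 0.4) = 0.4
¬(¬x ∨ y): Łukasiewicz ¬ gives 1 − 0.4 = 0.6
¬x: Łukasiewicz ¬ gives 1 − 0.93 = 0.07
¬z: Łukasiewicz ¬ gives 1 − 0.91 = 0.09
¬¬z: Łukasiewicz ¬ gives 1 − 0.09 = 0.91
(¬¬z ∧ y) = min(0.91, 0.4) = 0.4
¬x: Łukasiewicz ¬ gives 1 − 0.93 = 0.07
(x ∨ ¬x) = max(0.93, 0.07) = 0.93
((¬¬z ∧ y) ∧ (x ∨ ¬x)) = min(0.4, 0.93) = 0.4
(¬x ∧ ((¬¬z ∧ y) ∧ (x ∨ ¬x))) = min(0.07, 0.4) = 0.07
(y ⊃ (¬x ∧ ((¬¬z ∧ y) ∧ (x ∨ ¬x)))): min(1, 1 − 0.4 + 0.07) = 0.67
¬z: Łukasiewicz ¬ gives 1 − 0.91 = 0.09
(¬z ∨ z) = max(0.09, 0.91) = 0.91
((y ⊃ (¬x ∧ ((¬¬z ∧ y) ∧ (x ∨ ¬x)))) ⊃ (¬z ∨ z)): min(1, 1 − 0.67 + 0.91) = 1
(¬(¬x ∨ y) ⊃ ((y ⊃ (¬x ∧ ((¬¬z ∧ y) ∧ (x ∨ ¬x)))) ⊃ (¬z ∨ z))): min(1, 1 − 0.6 + 1) = 1
(x ∧ z) = min(0.93, 0.91) = 0.91
¬x: Łukasiewicz ¬ gives 1 − 0.93 = 0.07
(¬x ⊃ z): min(1, 1 − 0.07 + 0.91) = 1
¬x: Łukasiewicz ¬ gives 1 − 0.93 = 0.07
((¬x ⊃ z) ∧ ¬x) = min(1, 0.07) = 0.07
¬y: Łukasiewicz ¬ gives 1 − 0.4 = 0.6
(((¬x ⊃ z) ∧ ¬x) ∨ ¬y) = max(0.07, 0.6) = 0.6
((x ∧ z) ∧ (((¬x ⊃ z) ∧ ¬x) ∨ ¬y)) = min(0.91, 0.6) = 0.6
((¬(¬x ∨ y) ⊃ ((y ⊃ (¬x ∧ ((¬¬z ∧ y) ∧ (x ∨ ¬x)))) ⊃ (¬z ∨ z))) ∧ ((x ∧ z) ∧ (((¬x ⊃ z) ∧ ¬x) ∨ ¬y))) = min(1, 0.6) = 0.6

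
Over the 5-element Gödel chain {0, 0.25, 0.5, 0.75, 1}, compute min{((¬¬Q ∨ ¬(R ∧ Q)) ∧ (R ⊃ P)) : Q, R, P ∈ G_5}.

0.00

The minimum is attained at Q = 0, R = 0.25, P = 0:
  ¬Q: Gödel ¬ of 0 = 1 (operand is 0)
  ¬¬Q: Gödel ¬ of 1 = 0 (operand ≠ 0)
  (R ∧ Q) = min(0.25, 0) = 0
  ¬(R ∧ Q): Gödel ¬ of 0 = 1 (operand is 0)
  (¬¬Q ∨ ¬(R ∧ Q)) = max(0, 1) = 1
  (R ⊃ P): 0.25 > 0, so result = 0
  ((¬¬Q ∨ ¬(R ∧ Q)) ∧ (R ⊃ P)) = min(1, 0) = 0
Checking all 125 assignments confirms none give a value below 0.00.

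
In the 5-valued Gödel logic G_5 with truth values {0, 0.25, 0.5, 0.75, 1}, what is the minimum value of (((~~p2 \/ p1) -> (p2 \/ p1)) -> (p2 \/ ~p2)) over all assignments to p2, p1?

0.25

The minimum is attained at p2 = 0.25, p1 = 0.5:
  ~p2: Gödel ¬ of 0.25 = 0 (operand ≠ 0)
  ~~p2: Gödel ¬ of 0 = 1 (operand is 0)
  (~~p2 \/ p1) = max(1, 0.5) = 1
  (p2 \/ p1) = max(0.25, 0.5) = 0.5
  ((~~p2 \/ p1) -> (p2 \/ p1)): 1 > 0.5, so result = 0.5
  ~p2: Gödel ¬ of 0.25 = 0 (operand ≠ 0)
  (p2 \/ ~p2) = max(0.25, 0) = 0.25
  (((~~p2 \/ p1) -> (p2 \/ p1)) -> (p2 \/ ~p2)): 0.5 > 0.25, so result = 0.25
Checking all 25 assignments confirms none give a value below 0.25.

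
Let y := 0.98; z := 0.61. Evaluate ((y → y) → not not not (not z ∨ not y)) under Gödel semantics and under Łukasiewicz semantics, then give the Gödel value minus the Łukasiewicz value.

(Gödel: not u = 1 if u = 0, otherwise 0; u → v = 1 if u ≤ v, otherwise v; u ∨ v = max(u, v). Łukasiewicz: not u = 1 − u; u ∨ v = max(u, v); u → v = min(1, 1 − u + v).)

Gödel evaluation:
  (y → y): 0.98 ≤ 0.98, so result = 1
  not z: Gödel ¬ of 0.61 = 0 (operand ≠ 0)
  not y: Gödel ¬ of 0.98 = 0 (operand ≠ 0)
  (not z ∨ not y) = max(0, 0) = 0
  not (not z ∨ not y): Gödel ¬ of 0 = 1 (operand is 0)
  not not (not z ∨ not y): Gödel ¬ of 1 = 0 (operand ≠ 0)
  not not not (not z ∨ not y): Gödel ¬ of 0 = 1 (operand is 0)
  ((y → y) → not not not (not z ∨ not y)): 1 ≤ 1, so result = 1
  Gödel value = 1
Łukasiewicz evaluation:
  (y → y): min(1, 1 − 0.98 + 0.98) = 1
  not z: Łukasiewicz ¬ gives 1 − 0.61 = 0.39
  not y: Łukasiewicz ¬ gives 1 − 0.98 = 0.02
  (not z ∨ not y) = max(0.39, 0.02) = 0.39
  not (not z ∨ not y): Łukasiewicz ¬ gives 1 − 0.39 = 0.61
  not not (not z ∨ not y): Łukasiewicz ¬ gives 1 − 0.61 = 0.39
  not not not (not z ∨ not y): Łukasiewicz ¬ gives 1 − 0.39 = 0.61
  ((y → y) → not not not (not z ∨ not y)): min(1, 1 − 1 + 0.61) = 0.61
  Łukasiewicz value = 0.61
Difference: 1 − 0.61 = 0.39

0.39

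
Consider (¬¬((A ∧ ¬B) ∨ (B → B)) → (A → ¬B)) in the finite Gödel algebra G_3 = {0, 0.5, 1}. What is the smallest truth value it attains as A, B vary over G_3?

The minimum is attained at A = 0.5, B = 0.5:
  ¬B: Gödel ¬ of 0.5 = 0 (operand ≠ 0)
  (A ∧ ¬B) = min(0.5, 0) = 0
  (B → B): 0.5 ≤ 0.5, so result = 1
  ((A ∧ ¬B) ∨ (B → B)) = max(0, 1) = 1
  ¬((A ∧ ¬B) ∨ (B → B)): Gödel ¬ of 1 = 0 (operand ≠ 0)
  ¬¬((A ∧ ¬B) ∨ (B → B)): Gödel ¬ of 0 = 1 (operand is 0)
  ¬B: Gödel ¬ of 0.5 = 0 (operand ≠ 0)
  (A → ¬B): 0.5 > 0, so result = 0
  (¬¬((A ∧ ¬B) ∨ (B → B)) → (A → ¬B)): 1 > 0, so result = 0
Checking all 9 assignments confirms none give a value below 0.00.

0.00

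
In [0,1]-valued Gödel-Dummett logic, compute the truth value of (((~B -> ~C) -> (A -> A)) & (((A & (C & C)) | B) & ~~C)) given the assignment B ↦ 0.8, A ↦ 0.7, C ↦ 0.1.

~B: Gödel ¬ of 0.8 = 0 (operand ≠ 0)
~C: Gödel ¬ of 0.1 = 0 (operand ≠ 0)
(~B -> ~C): 0 ≤ 0, so result = 1
(A -> A): 0.7 ≤ 0.7, so result = 1
((~B -> ~C) -> (A -> A)): 1 ≤ 1, so result = 1
(C & C) = min(0.1, 0.1) = 0.1
(A & (C & C)) = min(0.7, 0.1) = 0.1
((A & (C & C)) | B) = max(0.1, 0.8) = 0.8
~C: Gödel ¬ of 0.1 = 0 (operand ≠ 0)
~~C: Gödel ¬ of 0 = 1 (operand is 0)
(((A & (C & C)) | B) & ~~C) = min(0.8, 1) = 0.8
(((~B -> ~C) -> (A -> A)) & (((A & (C & C)) | B) & ~~C)) = min(1, 0.8) = 0.8

0.80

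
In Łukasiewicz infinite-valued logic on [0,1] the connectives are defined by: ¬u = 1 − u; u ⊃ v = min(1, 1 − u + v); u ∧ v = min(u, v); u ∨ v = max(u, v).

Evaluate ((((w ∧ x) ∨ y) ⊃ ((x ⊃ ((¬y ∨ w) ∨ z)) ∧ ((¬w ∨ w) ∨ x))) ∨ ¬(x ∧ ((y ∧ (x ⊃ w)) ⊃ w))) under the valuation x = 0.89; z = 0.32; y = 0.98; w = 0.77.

0.90

(w ∧ x) = min(0.77, 0.89) = 0.77
((w ∧ x) ∨ y) = max(0.77, 0.98) = 0.98
¬y: Łukasiewicz ¬ gives 1 − 0.98 = 0.02
(¬y ∨ w) = max(0.02, 0.77) = 0.77
((¬y ∨ w) ∨ z) = max(0.77, 0.32) = 0.77
(x ⊃ ((¬y ∨ w) ∨ z)): min(1, 1 − 0.89 + 0.77) = 0.88
¬w: Łukasiewicz ¬ gives 1 − 0.77 = 0.23
(¬w ∨ w) = max(0.23, 0.77) = 0.77
((¬w ∨ w) ∨ x) = max(0.77, 0.89) = 0.89
((x ⊃ ((¬y ∨ w) ∨ z)) ∧ ((¬w ∨ w) ∨ x)) = min(0.88, 0.89) = 0.88
(((w ∧ x) ∨ y) ⊃ ((x ⊃ ((¬y ∨ w) ∨ z)) ∧ ((¬w ∨ w) ∨ x))): min(1, 1 − 0.98 + 0.88) = 0.9
(x ⊃ w): min(1, 1 − 0.89 + 0.77) = 0.88
(y ∧ (x ⊃ w)) = min(0.98, 0.88) = 0.88
((y ∧ (x ⊃ w)) ⊃ w): min(1, 1 − 0.88 + 0.77) = 0.89
(x ∧ ((y ∧ (x ⊃ w)) ⊃ w)) = min(0.89, 0.89) = 0.89
¬(x ∧ ((y ∧ (x ⊃ w)) ⊃ w)): Łukasiewicz ¬ gives 1 − 0.89 = 0.11
((((w ∧ x) ∨ y) ⊃ ((x ⊃ ((¬y ∨ w) ∨ z)) ∧ ((¬w ∨ w) ∨ x))) ∨ ¬(x ∧ ((y ∧ (x ⊃ w)) ⊃ w))) = max(0.9, 0.11) = 0.9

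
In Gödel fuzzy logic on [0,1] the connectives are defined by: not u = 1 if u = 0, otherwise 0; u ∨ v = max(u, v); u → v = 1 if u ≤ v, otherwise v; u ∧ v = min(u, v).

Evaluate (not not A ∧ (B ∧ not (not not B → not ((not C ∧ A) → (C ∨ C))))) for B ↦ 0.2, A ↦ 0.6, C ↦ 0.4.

0.20

not A: Gödel ¬ of 0.6 = 0 (operand ≠ 0)
not not A: Gödel ¬ of 0 = 1 (operand is 0)
not B: Gödel ¬ of 0.2 = 0 (operand ≠ 0)
not not B: Gödel ¬ of 0 = 1 (operand is 0)
not C: Gödel ¬ of 0.4 = 0 (operand ≠ 0)
(not C ∧ A) = min(0, 0.6) = 0
(C ∨ C) = max(0.4, 0.4) = 0.4
((not C ∧ A) → (C ∨ C)): 0 ≤ 0.4, so result = 1
not ((not C ∧ A) → (C ∨ C)): Gödel ¬ of 1 = 0 (operand ≠ 0)
(not not B → not ((not C ∧ A) → (C ∨ C))): 1 > 0, so result = 0
not (not not B → not ((not C ∧ A) → (C ∨ C))): Gödel ¬ of 0 = 1 (operand is 0)
(B ∧ not (not not B → not ((not C ∧ A) → (C ∨ C)))) = min(0.2, 1) = 0.2
(not not A ∧ (B ∧ not (not not B → not ((not C ∧ A) → (C ∨ C))))) = min(1, 0.2) = 0.2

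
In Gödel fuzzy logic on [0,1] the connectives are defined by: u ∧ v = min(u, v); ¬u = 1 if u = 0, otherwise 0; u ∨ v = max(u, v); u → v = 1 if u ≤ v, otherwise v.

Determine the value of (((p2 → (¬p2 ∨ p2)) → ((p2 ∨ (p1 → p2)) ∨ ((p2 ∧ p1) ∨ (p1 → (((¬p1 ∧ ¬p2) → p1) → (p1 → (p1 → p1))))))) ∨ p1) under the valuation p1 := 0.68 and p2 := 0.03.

1.00

¬p2: Gödel ¬ of 0.03 = 0 (operand ≠ 0)
(¬p2 ∨ p2) = max(0, 0.03) = 0.03
(p2 → (¬p2 ∨ p2)): 0.03 ≤ 0.03, so result = 1
(p1 → p2): 0.68 > 0.03, so result = 0.03
(p2 ∨ (p1 → p2)) = max(0.03, 0.03) = 0.03
(p2 ∧ p1) = min(0.03, 0.68) = 0.03
¬p1: Gödel ¬ of 0.68 = 0 (operand ≠ 0)
¬p2: Gödel ¬ of 0.03 = 0 (operand ≠ 0)
(¬p1 ∧ ¬p2) = min(0, 0) = 0
((¬p1 ∧ ¬p2) → p1): 0 ≤ 0.68, so result = 1
(p1 → p1): 0.68 ≤ 0.68, so result = 1
(p1 → (p1 → p1)): 0.68 ≤ 1, so result = 1
(((¬p1 ∧ ¬p2) → p1) → (p1 → (p1 → p1))): 1 ≤ 1, so result = 1
(p1 → (((¬p1 ∧ ¬p2) → p1) → (p1 → (p1 → p1)))): 0.68 ≤ 1, so result = 1
((p2 ∧ p1) ∨ (p1 → (((¬p1 ∧ ¬p2) → p1) → (p1 → (p1 → p1))))) = max(0.03, 1) = 1
((p2 ∨ (p1 → p2)) ∨ ((p2 ∧ p1) ∨ (p1 → (((¬p1 ∧ ¬p2) → p1) → (p1 → (p1 → p1)))))) = max(0.03, 1) = 1
((p2 → (¬p2 ∨ p2)) → ((p2 ∨ (p1 → p2)) ∨ ((p2 ∧ p1) ∨ (p1 → (((¬p1 ∧ ¬p2) → p1) → (p1 → (p1 → p1))))))): 1 ≤ 1, so result = 1
(((p2 → (¬p2 ∨ p2)) → ((p2 ∨ (p1 → p2)) ∨ ((p2 ∧ p1) ∨ (p1 → (((¬p1 ∧ ¬p2) → p1) → (p1 → (p1 → p1))))))) ∨ p1) = max(1, 0.68) = 1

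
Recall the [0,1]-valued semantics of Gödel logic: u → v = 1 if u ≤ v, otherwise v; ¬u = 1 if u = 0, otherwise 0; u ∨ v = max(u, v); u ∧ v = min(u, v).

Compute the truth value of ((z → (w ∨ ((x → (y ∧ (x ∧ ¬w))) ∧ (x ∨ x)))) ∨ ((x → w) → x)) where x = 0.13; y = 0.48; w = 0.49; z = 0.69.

¬w: Gödel ¬ of 0.49 = 0 (operand ≠ 0)
(x ∧ ¬w) = min(0.13, 0) = 0
(y ∧ (x ∧ ¬w)) = min(0.48, 0) = 0
(x → (y ∧ (x ∧ ¬w))): 0.13 > 0, so result = 0
(x ∨ x) = max(0.13, 0.13) = 0.13
((x → (y ∧ (x ∧ ¬w))) ∧ (x ∨ x)) = min(0, 0.13) = 0
(w ∨ ((x → (y ∧ (x ∧ ¬w))) ∧ (x ∨ x))) = max(0.49, 0) = 0.49
(z → (w ∨ ((x → (y ∧ (x ∧ ¬w))) ∧ (x ∨ x)))): 0.69 > 0.49, so result = 0.49
(x → w): 0.13 ≤ 0.49, so result = 1
((x → w) → x): 1 > 0.13, so result = 0.13
((z → (w ∨ ((x → (y ∧ (x ∧ ¬w))) ∧ (x ∨ x)))) ∨ ((x → w) → x)) = max(0.49, 0.13) = 0.49

0.49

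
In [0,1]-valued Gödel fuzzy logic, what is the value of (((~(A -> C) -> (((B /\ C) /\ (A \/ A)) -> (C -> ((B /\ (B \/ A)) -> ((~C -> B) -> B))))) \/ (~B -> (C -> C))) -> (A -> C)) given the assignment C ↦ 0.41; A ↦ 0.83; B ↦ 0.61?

(A -> C): 0.83 > 0.41, so result = 0.41
~(A -> C): Gödel ¬ of 0.41 = 0 (operand ≠ 0)
(B /\ C) = min(0.61, 0.41) = 0.41
(A \/ A) = max(0.83, 0.83) = 0.83
((B /\ C) /\ (A \/ A)) = min(0.41, 0.83) = 0.41
(B \/ A) = max(0.61, 0.83) = 0.83
(B /\ (B \/ A)) = min(0.61, 0.83) = 0.61
~C: Gödel ¬ of 0.41 = 0 (operand ≠ 0)
(~C -> B): 0 ≤ 0.61, so result = 1
((~C -> B) -> B): 1 > 0.61, so result = 0.61
((B /\ (B \/ A)) -> ((~C -> B) -> B)): 0.61 ≤ 0.61, so result = 1
(C -> ((B /\ (B \/ A)) -> ((~C -> B) -> B))): 0.41 ≤ 1, so result = 1
(((B /\ C) /\ (A \/ A)) -> (C -> ((B /\ (B \/ A)) -> ((~C -> B) -> B)))): 0.41 ≤ 1, so result = 1
(~(A -> C) -> (((B /\ C) /\ (A \/ A)) -> (C -> ((B /\ (B \/ A)) -> ((~C -> B) -> B))))): 0 ≤ 1, so result = 1
~B: Gödel ¬ of 0.61 = 0 (operand ≠ 0)
(C -> C): 0.41 ≤ 0.41, so result = 1
(~B -> (C -> C)): 0 ≤ 1, so result = 1
((~(A -> C) -> (((B /\ C) /\ (A \/ A)) -> (C -> ((B /\ (B \/ A)) -> ((~C -> B) -> B))))) \/ (~B -> (C -> C))) = max(1, 1) = 1
(A -> C): 0.83 > 0.41, so result = 0.41
(((~(A -> C) -> (((B /\ C) /\ (A \/ A)) -> (C -> ((B /\ (B \/ A)) -> ((~C -> B) -> B))))) \/ (~B -> (C -> C))) -> (A -> C)): 1 > 0.41, so result = 0.41

0.41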